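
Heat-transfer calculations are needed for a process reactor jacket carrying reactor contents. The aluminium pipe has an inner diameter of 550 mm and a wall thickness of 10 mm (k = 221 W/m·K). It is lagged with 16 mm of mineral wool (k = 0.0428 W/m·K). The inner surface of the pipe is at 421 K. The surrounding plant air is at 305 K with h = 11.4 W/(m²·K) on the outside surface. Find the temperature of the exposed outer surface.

Treating each annulus and film as a series resistance:
R_aluminium pipe wall = ln(285/275)/(2π×221×1) = 2.572×10^-5 K/W
R_mineral wool = ln(301/285)/(2π×0.0428×1) = 0.2031 K/W
R_outer film = 1/(h_o·2πr_oL) = 1/(11.4×2π×0.301×1) = 0.04638 K/W
R_total = 0.2495 K/W
Q = ΔT/R_total = 116/0.2495
Q = 465 W/m
T_interface = T_inner − Q·ΣR(inner→interface) = 421 − 465×0.2031

T ≈ 327 K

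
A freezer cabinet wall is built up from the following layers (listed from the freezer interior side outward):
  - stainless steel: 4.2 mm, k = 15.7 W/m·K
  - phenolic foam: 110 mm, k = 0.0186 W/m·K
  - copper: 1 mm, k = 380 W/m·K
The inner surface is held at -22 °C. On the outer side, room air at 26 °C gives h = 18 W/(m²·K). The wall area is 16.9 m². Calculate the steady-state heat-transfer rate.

Using the resistance-network approach (series):
R_stainless steel = L/(kA) = 0.0042/(15.7×16.9) = 1.583×10^-5 K/W
R_phenolic foam = L/(kA) = 0.11/(0.0186×16.9) = 0.3499 K/W
R_copper = L/(kA) = 0.001/(380×16.9) = 1.557×10^-7 K/W
R_outer film = 1/(h_o·A) = 1/(18×16.9) = 0.003287 K/W
R_total = 0.3532 K/W
Q = ΔT / R_total = 48 / 0.3532

Q ≈ 136 W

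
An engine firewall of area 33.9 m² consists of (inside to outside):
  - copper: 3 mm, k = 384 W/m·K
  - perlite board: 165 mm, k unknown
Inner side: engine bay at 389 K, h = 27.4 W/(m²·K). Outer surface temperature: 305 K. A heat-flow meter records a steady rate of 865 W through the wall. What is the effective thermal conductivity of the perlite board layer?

k ≈ 0.0507 W/(m·K)

Treating each layer as a thermal resistance in series:
R_inner film = 1/(h_i·A) = 1/(27.4×33.9) = 0.001077 K/W
R_copper = L/(kA) = 0.003/(384×33.9) = 2.305×10^-7 K/W
Sum of known resistances R_other = 0.001077 K/W
Total R = ΔT/Q = 84/865 = 0.09711 K/W
R_perlite board = R_total − R_other = 0.09603 K/W
k = L/(R·A) = 0.165/(0.09603×33.9)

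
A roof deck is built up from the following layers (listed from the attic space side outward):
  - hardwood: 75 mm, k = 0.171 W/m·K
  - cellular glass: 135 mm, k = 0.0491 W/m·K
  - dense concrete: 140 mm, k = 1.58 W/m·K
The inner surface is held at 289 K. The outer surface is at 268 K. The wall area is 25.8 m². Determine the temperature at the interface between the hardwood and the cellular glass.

T ≈ 286 K

Using the resistance-network approach (series):
R_hardwood = L/(kA) = 0.075/(0.171×25.8) = 0.017 K/W
R_cellular glass = L/(kA) = 0.135/(0.0491×25.8) = 0.1066 K/W
R_dense concrete = L/(kA) = 0.14/(1.58×25.8) = 0.003434 K/W
R_total = 0.127 K/W;  Q = ΔT/R_total = 21/0.127 = 165.3 W
T_interface = T_inner − Q·ΣR(inner→interface) = 289 − 165×0.017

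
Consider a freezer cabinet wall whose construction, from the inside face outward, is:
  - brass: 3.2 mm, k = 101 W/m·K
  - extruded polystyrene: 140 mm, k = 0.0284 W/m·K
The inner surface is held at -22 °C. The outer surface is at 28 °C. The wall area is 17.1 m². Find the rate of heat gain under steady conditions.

Q ≈ 173 W

Thermal resistances in series:
R_brass = L/(kA) = 0.0032/(101×17.1) = 1.853×10^-6 K/W
R_extruded polystyrene = L/(kA) = 0.14/(0.0284×17.1) = 0.2883 K/W
R_total = 0.2883 K/W
Q = ΔT / R_total = 50 / 0.2883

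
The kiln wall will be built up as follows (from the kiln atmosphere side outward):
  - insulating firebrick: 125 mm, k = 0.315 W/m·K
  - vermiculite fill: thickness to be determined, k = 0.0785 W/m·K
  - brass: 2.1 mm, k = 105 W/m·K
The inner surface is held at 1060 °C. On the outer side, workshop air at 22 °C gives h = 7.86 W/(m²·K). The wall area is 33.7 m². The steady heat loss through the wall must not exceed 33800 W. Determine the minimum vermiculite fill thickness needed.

Thermal resistances in series:
R_insulating firebrick = L/(kA) = 0.125/(0.315×33.7) = 0.01178 K/W
R_brass = L/(kA) = 0.0021/(105×33.7) = 5.935×10^-7 K/W
R_outer film = 1/(h_o·A) = 1/(7.86×33.7) = 0.003775 K/W
Sum of the known resistances R_other = 0.01555 K/W
Required total resistance R_tot = ΔT/Q_allow = 1038/33800 = 0.03071 K/W
R_vermiculite fill = R_tot − R_other = 0.01516 K/W
L = R·k·A = 0.01516×0.0785×33.7

L ≈ 40.1 mm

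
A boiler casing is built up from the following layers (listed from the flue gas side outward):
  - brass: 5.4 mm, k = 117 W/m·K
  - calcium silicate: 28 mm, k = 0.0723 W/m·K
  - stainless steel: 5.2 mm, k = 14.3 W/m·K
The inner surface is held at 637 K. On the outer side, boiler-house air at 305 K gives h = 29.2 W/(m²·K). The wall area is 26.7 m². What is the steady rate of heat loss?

Q ≈ 21000 W

Using the resistance-network approach (series):
R_brass = L/(kA) = 0.0054/(117×26.7) = 1.729×10^-6 K/W
R_calcium silicate = L/(kA) = 0.028/(0.0723×26.7) = 0.0145 K/W
R_stainless steel = L/(kA) = 0.0052/(14.3×26.7) = 1.362×10^-5 K/W
R_outer film = 1/(h_o·A) = 1/(29.2×26.7) = 0.001283 K/W
R_total = 0.0158 K/W
Q = ΔT / R_total = 332 / 0.0158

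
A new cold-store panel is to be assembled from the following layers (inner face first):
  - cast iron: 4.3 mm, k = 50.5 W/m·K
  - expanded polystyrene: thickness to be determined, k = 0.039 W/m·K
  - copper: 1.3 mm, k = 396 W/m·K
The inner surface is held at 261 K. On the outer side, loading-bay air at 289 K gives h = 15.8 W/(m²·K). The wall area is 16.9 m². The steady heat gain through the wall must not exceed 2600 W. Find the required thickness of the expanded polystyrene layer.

Model the wall as resistances in series:
R_cast iron = L/(kA) = 0.0043/(50.5×16.9) = 5.038×10^-6 K/W
R_copper = L/(kA) = 0.0013/(396×16.9) = 1.943×10^-7 K/W
R_outer film = 1/(h_o·A) = 1/(15.8×16.9) = 0.003745 K/W
Sum of the known resistances R_other = 0.00375 K/W
Required total resistance R_tot = ΔT/Q_allow = 28/2600 = 0.01077 K/W
R_expanded polystyrene = R_tot − R_other = 0.007019 K/W
L = R·k·A = 0.007019×0.039×16.9

L ≈ 4.63 mm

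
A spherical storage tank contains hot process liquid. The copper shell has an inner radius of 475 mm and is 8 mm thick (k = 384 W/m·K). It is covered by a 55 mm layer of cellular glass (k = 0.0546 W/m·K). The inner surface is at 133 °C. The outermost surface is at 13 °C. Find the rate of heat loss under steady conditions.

Q ≈ 389 W

For a spherical shell R = (1/r₁ − 1/r₂)/(4πk); film R = 1/(h·4πr²). In series:
R_copper shell = (1/0.475 − 1/0.483)/(4π×384) = 7.226×10^-6 K/W
R_cellular glass = (1/0.483 − 1/0.538)/(4π×0.0546) = 0.3085 K/W
R_total = 0.3085 K/W
Q = ΔT/R_total = 120/0.3085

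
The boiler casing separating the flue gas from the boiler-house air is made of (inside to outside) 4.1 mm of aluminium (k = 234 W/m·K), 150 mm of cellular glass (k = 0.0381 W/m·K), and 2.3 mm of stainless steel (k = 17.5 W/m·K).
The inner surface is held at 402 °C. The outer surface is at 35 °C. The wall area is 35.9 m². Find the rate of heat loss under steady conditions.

Q ≈ 3350 W

Model the wall as resistances in series:
R_aluminium = L/(kA) = 0.0041/(234×35.9) = 4.881×10^-7 K/W
R_cellular glass = L/(kA) = 0.15/(0.0381×35.9) = 0.1097 K/W
R_stainless steel = L/(kA) = 0.0023/(17.5×35.9) = 3.661×10^-6 K/W
R_total = 0.1097 K/W
Q = ΔT / R_total = 367 / 0.1097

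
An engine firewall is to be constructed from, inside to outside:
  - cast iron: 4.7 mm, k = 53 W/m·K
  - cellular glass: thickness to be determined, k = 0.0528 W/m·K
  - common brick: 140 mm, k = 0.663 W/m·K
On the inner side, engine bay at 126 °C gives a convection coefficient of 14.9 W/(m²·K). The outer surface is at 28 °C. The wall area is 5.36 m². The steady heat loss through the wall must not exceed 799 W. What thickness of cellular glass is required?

Series thermal resistances:
R_inner film = 1/(h_i·A) = 1/(14.9×5.36) = 0.01252 K/W
R_cast iron = L/(kA) = 0.0047/(53×5.36) = 1.654×10^-5 K/W
R_common brick = L/(kA) = 0.14/(0.663×5.36) = 0.0394 K/W
Sum of the known resistances R_other = 0.05193 K/W
Required total resistance R_tot = ΔT/Q_allow = 98/799 = 0.1227 K/W
R_cellular glass = R_tot − R_other = 0.07072 K/W
L = R·k·A = 0.07072×0.0528×5.36

L ≈ 20 mm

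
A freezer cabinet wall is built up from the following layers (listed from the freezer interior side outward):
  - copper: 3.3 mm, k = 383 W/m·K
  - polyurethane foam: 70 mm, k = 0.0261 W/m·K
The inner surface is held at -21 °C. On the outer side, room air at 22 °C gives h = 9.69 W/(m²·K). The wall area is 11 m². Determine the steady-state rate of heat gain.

Model the wall as resistances in series:
R_copper = L/(kA) = 0.0033/(383×11) = 7.833×10^-7 K/W
R_polyurethane foam = L/(kA) = 0.07/(0.0261×11) = 0.2438 K/W
R_outer film = 1/(h_o·A) = 1/(9.69×11) = 0.009382 K/W
R_total = 0.2532 K/W
Q = ΔT / R_total = 43 / 0.2532

Q ≈ 170 W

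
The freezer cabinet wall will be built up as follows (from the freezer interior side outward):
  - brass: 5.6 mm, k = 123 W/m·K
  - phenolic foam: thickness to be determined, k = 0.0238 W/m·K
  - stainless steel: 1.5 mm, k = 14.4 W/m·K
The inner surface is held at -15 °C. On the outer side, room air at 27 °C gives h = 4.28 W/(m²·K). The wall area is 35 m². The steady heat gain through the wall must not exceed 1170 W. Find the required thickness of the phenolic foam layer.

L ≈ 24.3 mm

Treating each layer as a thermal resistance in series:
R_brass = L/(kA) = 0.0056/(123×35) = 1.301×10^-6 K/W
R_stainless steel = L/(kA) = 0.0015/(14.4×35) = 2.976×10^-6 K/W
R_outer film = 1/(h_o·A) = 1/(4.28×35) = 0.006676 K/W
Sum of the known resistances R_other = 0.00668 K/W
Required total resistance R_tot = ΔT/Q_allow = 42/1170 = 0.0359 K/W
R_phenolic foam = R_tot − R_other = 0.02922 K/W
L = R·k·A = 0.02922×0.0238×35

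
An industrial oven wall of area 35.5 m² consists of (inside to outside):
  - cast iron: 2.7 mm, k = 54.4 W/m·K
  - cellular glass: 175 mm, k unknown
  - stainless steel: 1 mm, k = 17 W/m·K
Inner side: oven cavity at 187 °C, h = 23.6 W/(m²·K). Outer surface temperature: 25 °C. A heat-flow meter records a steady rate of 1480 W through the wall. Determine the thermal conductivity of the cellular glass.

Series thermal resistances:
R_inner film = 1/(h_i·A) = 1/(23.6×35.5) = 0.001194 K/W
R_cast iron = L/(kA) = 0.0027/(54.4×35.5) = 1.398×10^-6 K/W
R_stainless steel = L/(kA) = 0.001/(17×35.5) = 1.657×10^-6 K/W
Sum of known resistances R_other = 0.001197 K/W
Total R = ΔT/Q = 162/1480 = 0.1095 K/W
R_cellular glass = R_total − R_other = 0.1083 K/W
k = L/(R·A) = 0.175/(0.1083×35.5)

k ≈ 0.0455 W/(m·K)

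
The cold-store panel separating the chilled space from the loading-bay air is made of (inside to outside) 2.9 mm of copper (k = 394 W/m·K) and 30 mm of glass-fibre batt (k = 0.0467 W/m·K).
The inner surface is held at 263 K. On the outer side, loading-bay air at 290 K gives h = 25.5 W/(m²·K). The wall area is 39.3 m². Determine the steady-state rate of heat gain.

Using the resistance-network approach (series):
R_copper = L/(kA) = 0.0029/(394×39.3) = 1.873×10^-7 K/W
R_glass-fibre batt = L/(kA) = 0.03/(0.0467×39.3) = 0.01635 K/W
R_outer film = 1/(h_o·A) = 1/(25.5×39.3) = 9.979×10^-4 K/W
R_total = 0.01734 K/W
Q = ΔT / R_total = 27 / 0.01734

Q ≈ 1560 W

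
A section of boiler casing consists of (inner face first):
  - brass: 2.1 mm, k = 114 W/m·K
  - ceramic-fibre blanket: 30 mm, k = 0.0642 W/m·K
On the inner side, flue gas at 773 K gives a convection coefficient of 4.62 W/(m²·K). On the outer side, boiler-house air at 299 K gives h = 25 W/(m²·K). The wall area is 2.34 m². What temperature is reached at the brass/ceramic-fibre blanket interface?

T ≈ 631 K

Treating each layer as a thermal resistance in series:
R_inner film = 1/(h_i·A) = 1/(4.62×2.34) = 0.0925 K/W
R_brass = L/(kA) = 0.0021/(114×2.34) = 7.872×10^-6 K/W
R_ceramic-fibre blanket = L/(kA) = 0.03/(0.0642×2.34) = 0.1997 K/W
R_outer film = 1/(h_o·A) = 1/(25×2.34) = 0.01709 K/W
R_total = 0.3093 K/W;  Q = ΔT/R_total = 474/0.3093 = 1533 W
T_interface = T_inner − Q·ΣR(inner→interface) = 773 − 1530×0.09251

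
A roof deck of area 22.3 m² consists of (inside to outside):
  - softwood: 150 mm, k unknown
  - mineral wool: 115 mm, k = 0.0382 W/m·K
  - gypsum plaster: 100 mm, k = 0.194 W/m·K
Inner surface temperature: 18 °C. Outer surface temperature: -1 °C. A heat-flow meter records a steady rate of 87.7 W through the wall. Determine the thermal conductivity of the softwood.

Series thermal resistances:
R_mineral wool = L/(kA) = 0.115/(0.0382×22.3) = 0.135 K/W
R_gypsum plaster = L/(kA) = 0.1/(0.194×22.3) = 0.02311 K/W
Sum of known resistances R_other = 0.1581 K/W
Total R = ΔT/Q = 19/87.7 = 0.2166 K/W
R_softwood = R_total − R_other = 0.05853 K/W
k = L/(R·A) = 0.15/(0.05853×22.3)

k ≈ 0.115 W/(m·K)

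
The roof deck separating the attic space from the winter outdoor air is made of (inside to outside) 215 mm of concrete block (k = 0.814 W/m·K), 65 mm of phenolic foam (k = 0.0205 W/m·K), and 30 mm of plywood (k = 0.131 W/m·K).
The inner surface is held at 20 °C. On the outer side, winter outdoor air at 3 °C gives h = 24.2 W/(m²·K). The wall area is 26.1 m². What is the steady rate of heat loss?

Model the wall as resistances in series:
R_concrete block = L/(kA) = 0.215/(0.814×26.1) = 0.01012 K/W
R_phenolic foam = L/(kA) = 0.065/(0.0205×26.1) = 0.1215 K/W
R_plywood = L/(kA) = 0.03/(0.131×26.1) = 0.008774 K/W
R_outer film = 1/(h_o·A) = 1/(24.2×26.1) = 0.001583 K/W
R_total = 0.142 K/W
Q = ΔT / R_total = 17 / 0.142

Q ≈ 120 W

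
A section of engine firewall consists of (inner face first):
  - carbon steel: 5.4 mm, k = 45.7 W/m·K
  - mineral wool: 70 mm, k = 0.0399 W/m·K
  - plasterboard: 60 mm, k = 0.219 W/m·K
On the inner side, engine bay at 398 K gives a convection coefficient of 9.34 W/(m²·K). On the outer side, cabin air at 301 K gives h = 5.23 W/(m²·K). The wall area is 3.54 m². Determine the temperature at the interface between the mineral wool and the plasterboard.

Using the resistance-network approach (series):
R_inner film = 1/(h_i·A) = 1/(9.34×3.54) = 0.03024 K/W
R_carbon steel = L/(kA) = 0.0054/(45.7×3.54) = 3.338×10^-5 K/W
R_mineral wool = L/(kA) = 0.07/(0.0399×3.54) = 0.4956 K/W
R_plasterboard = L/(kA) = 0.06/(0.219×3.54) = 0.07739 K/W
R_outer film = 1/(h_o·A) = 1/(5.23×3.54) = 0.05401 K/W
R_total = 0.6573 K/W;  Q = ΔT/R_total = 97/0.6573 = 147.6 W
T_interface = T_inner − Q·ΣR(inner→interface) = 398 − 148×0.5259

T ≈ 320 K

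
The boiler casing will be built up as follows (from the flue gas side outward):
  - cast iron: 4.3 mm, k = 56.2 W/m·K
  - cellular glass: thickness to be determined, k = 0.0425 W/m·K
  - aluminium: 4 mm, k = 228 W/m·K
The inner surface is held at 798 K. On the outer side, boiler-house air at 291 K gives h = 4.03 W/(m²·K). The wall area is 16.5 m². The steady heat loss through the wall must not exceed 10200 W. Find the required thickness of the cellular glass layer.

L ≈ 24.3 mm

Treating each layer as a thermal resistance in series:
R_cast iron = L/(kA) = 0.0043/(56.2×16.5) = 4.637×10^-6 K/W
R_aluminium = L/(kA) = 0.004/(228×16.5) = 1.063×10^-6 K/W
R_outer film = 1/(h_o·A) = 1/(4.03×16.5) = 0.01504 K/W
Sum of the known resistances R_other = 0.01504 K/W
Required total resistance R_tot = ΔT/Q_allow = 507/10200 = 0.04971 K/W
R_cellular glass = R_tot − R_other = 0.03466 K/W
L = R·k·A = 0.03466×0.0425×16.5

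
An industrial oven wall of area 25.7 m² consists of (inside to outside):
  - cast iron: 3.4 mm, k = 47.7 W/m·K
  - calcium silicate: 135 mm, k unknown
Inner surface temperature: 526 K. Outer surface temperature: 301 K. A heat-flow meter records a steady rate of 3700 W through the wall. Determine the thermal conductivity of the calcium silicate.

Series thermal resistances:
R_cast iron = L/(kA) = 0.0034/(47.7×25.7) = 2.773×10^-6 K/W
Sum of known resistances R_other = 2.773×10^-6 K/W
Total R = ΔT/Q = 225/3700 = 0.06081 K/W
R_calcium silicate = R_total − R_other = 0.06081 K/W
k = L/(R·A) = 0.135/(0.06081×25.7)

k ≈ 0.0864 W/(m·K)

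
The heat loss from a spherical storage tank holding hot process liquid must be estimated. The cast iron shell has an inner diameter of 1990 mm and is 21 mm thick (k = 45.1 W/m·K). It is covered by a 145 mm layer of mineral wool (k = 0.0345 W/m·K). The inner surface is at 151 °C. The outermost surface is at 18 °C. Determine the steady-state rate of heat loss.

Q ≈ 469 W

Radial (spherical) resistances in series:
R_cast iron shell = (1/0.995 − 1/1.016)/(4π×45.1) = 3.665×10^-5 K/W
R_mineral wool = (1/1.016 − 1/1.161)/(4π×0.0345) = 0.2835 K/W
R_total = 0.2836 K/W
Q = ΔT/R_total = 133/0.2836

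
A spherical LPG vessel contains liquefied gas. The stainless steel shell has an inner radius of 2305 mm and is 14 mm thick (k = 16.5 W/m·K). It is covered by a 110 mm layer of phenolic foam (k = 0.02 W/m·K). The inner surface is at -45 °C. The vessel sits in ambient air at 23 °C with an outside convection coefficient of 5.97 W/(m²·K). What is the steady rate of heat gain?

Radial (spherical) resistances in series:
R_stainless steel shell = (1/2.305 − 1/2.319)/(4π×16.5) = 1.263×10^-5 K/W
R_phenolic foam = (1/2.319 − 1/2.429)/(4π×0.02) = 0.0777 K/W
R_outer film = 1/(h·4πr_o²) = 1/(5.97×4π×2.429²) = 0.002259 K/W
R_total = 0.07997 K/W
Q = ΔT/R_total = 68/0.07997

Q ≈ 850 W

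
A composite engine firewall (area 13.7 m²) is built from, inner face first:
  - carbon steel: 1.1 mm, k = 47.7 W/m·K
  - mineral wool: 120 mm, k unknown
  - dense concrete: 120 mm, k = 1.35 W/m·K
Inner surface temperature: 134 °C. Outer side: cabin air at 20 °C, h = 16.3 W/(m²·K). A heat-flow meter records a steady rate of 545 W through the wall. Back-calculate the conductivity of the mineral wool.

Using the resistance-network approach (series):
R_carbon steel = L/(kA) = 0.0011/(47.7×13.7) = 1.683×10^-6 K/W
R_dense concrete = L/(kA) = 0.12/(1.35×13.7) = 0.006488 K/W
R_outer film = 1/(h_o·A) = 1/(16.3×13.7) = 0.004478 K/W
Sum of known resistances R_other = 0.01097 K/W
Total R = ΔT/Q = 114/545 = 0.2092 K/W
R_mineral wool = R_total − R_other = 0.1982 K/W
k = L/(R·A) = 0.12/(0.1982×13.7)

k ≈ 0.0442 W/(m·K)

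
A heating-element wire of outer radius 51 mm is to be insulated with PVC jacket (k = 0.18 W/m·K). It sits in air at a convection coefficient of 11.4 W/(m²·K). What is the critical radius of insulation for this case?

r_cr ≈ 15.8 mm

For a cylinder r_cr = k/h = 0.18/11.4
r_cr = 15.8 mm; since the bare radius (51 mm) is above r_cr, any added insulation will reduce heat loss.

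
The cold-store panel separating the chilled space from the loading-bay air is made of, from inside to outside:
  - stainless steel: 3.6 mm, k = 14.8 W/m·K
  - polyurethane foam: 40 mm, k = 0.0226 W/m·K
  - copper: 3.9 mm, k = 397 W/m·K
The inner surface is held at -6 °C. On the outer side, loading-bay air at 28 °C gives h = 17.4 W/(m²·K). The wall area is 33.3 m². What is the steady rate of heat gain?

Series thermal resistances:
R_stainless steel = L/(kA) = 0.0036/(14.8×33.3) = 7.305×10^-6 K/W
R_polyurethane foam = L/(kA) = 0.04/(0.0226×33.3) = 0.05315 K/W
R_copper = L/(kA) = 0.0039/(397×33.3) = 2.95×10^-7 K/W
R_outer film = 1/(h_o·A) = 1/(17.4×33.3) = 0.001726 K/W
R_total = 0.05488 K/W
Q = ΔT / R_total = 34 / 0.05488

Q ≈ 619 W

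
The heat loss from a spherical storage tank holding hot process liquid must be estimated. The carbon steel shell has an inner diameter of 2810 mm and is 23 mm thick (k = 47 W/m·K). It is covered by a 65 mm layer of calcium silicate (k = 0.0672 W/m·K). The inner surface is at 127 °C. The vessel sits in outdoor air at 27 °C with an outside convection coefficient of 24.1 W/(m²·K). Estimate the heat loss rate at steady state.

Q ≈ 2660 W

Radial (spherical) resistances in series:
R_carbon steel shell = (1/1.405 − 1/1.428)/(4π×47) = 1.941×10^-5 K/W
R_calcium silicate = (1/1.428 − 1/1.493)/(4π×0.0672) = 0.0361 K/W
R_outer film = 1/(h·4πr_o²) = 1/(24.1×4π×1.493²) = 0.001481 K/W
R_total = 0.0376 K/W
Q = ΔT/R_total = 100/0.0376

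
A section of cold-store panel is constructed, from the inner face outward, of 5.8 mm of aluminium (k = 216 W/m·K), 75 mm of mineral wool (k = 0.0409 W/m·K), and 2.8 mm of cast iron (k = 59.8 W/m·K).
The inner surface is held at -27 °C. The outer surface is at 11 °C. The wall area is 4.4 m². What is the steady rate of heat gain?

Treating each layer as a thermal resistance in series:
R_aluminium = L/(kA) = 0.0058/(216×4.4) = 6.103×10^-6 K/W
R_mineral wool = L/(kA) = 0.075/(0.0409×4.4) = 0.4168 K/W
R_cast iron = L/(kA) = 0.0028/(59.8×4.4) = 1.064×10^-5 K/W
R_total = 0.4168 K/W
Q = ΔT / R_total = 38 / 0.4168

Q ≈ 91.2 W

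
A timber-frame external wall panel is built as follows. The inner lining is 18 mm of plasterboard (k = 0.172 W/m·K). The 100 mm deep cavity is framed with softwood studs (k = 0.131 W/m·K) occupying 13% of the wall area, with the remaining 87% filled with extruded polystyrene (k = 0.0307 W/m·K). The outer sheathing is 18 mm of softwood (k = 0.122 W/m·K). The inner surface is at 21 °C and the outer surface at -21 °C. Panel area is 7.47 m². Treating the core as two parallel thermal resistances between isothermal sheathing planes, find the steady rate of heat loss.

Q ≈ 124 W

Sheathing layers in series; stud and cavity paths in parallel between them.
R_inner = 0.018/(0.172×7.47) = 0.01401 K/W
R_stud  = 0.1/(0.131×0.13×7.47) = 0.7861 K/W
R_cav   = 0.1/(0.0307×0.87×7.47) = 0.5012 K/W
1/R_core = 1/R_stud + 1/R_cav → R_core = 0.3061 K/W
R_outer = 0.018/(0.122×7.47) = 0.01975 K/W
R_total = 0.3398 K/W
Q = ΔT/R_total = 42/0.3398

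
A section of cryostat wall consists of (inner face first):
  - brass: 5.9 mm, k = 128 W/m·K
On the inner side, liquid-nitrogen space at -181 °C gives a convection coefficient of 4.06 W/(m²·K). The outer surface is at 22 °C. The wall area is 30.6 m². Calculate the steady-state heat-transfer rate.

Model the wall as resistances in series:
R_inner film = 1/(h_i·A) = 1/(4.06×30.6) = 0.008049 K/W
R_brass = L/(kA) = 0.0059/(128×30.6) = 1.506×10^-6 K/W
R_total = 0.008051 K/W
Q = ΔT / R_total = 203 / 0.008051

Q ≈ 25200 W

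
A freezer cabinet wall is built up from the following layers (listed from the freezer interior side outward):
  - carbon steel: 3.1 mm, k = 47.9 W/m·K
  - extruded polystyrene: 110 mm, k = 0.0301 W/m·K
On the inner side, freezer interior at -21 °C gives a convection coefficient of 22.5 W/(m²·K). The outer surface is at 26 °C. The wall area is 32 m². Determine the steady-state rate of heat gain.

Using the resistance-network approach (series):
R_inner film = 1/(h_i·A) = 1/(22.5×32) = 0.001389 K/W
R_carbon steel = L/(kA) = 0.0031/(47.9×32) = 2.022×10^-6 K/W
R_extruded polystyrene = L/(kA) = 0.11/(0.0301×32) = 0.1142 K/W
R_total = 0.1156 K/W
Q = ΔT / R_total = 47 / 0.1156

Q ≈ 407 W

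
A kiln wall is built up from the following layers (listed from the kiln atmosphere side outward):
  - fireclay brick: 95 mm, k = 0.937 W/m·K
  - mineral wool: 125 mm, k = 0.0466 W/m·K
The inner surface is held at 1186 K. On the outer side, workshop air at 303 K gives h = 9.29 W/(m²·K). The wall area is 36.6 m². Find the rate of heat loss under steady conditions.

Q ≈ 11200 W

Treating each layer as a thermal resistance in series:
R_fireclay brick = L/(kA) = 0.095/(0.937×36.6) = 0.00277 K/W
R_mineral wool = L/(kA) = 0.125/(0.0466×36.6) = 0.07329 K/W
R_outer film = 1/(h_o·A) = 1/(9.29×36.6) = 0.002941 K/W
R_total = 0.079 K/W
Q = ΔT / R_total = 883 / 0.079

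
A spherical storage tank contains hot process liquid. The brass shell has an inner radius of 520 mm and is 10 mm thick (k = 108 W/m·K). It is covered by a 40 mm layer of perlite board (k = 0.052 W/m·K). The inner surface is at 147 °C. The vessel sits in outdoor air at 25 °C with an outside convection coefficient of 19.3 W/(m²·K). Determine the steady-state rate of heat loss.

Q ≈ 567 W

Each spherical layer contributes R = (1/r_i − 1/r_o)/(4πk):
R_brass shell = (1/0.52 − 1/0.53)/(4π×108) = 2.674×10^-5 K/W
R_perlite board = (1/0.53 − 1/0.57)/(4π×0.052) = 0.2026 K/W
R_outer film = 1/(h·4πr_o²) = 1/(19.3×4π×0.57²) = 0.01269 K/W
R_total = 0.2153 K/W
Q = ΔT/R_total = 122/0.2153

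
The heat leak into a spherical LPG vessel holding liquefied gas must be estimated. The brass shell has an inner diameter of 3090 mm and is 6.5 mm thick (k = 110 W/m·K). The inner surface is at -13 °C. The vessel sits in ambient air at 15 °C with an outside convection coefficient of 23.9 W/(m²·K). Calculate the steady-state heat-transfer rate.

Radial (spherical) resistances in series:
R_brass shell = (1/1.545 − 1/1.5515)/(4π×110) = 1.962×10^-6 K/W
R_outer film = 1/(h·4πr_o²) = 1/(23.9×4π×1.5515²) = 0.001383 K/W
R_total = 0.001385 K/W
Q = ΔT/R_total = 28/0.001385

Q ≈ 20200 W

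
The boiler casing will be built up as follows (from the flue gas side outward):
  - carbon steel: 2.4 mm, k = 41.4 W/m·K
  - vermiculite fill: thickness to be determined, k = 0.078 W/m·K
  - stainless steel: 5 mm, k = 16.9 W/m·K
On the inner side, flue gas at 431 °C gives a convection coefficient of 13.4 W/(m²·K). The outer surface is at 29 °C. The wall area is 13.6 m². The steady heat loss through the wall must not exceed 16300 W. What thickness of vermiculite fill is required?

L ≈ 20.3 mm

Model the wall as resistances in series:
R_inner film = 1/(h_i·A) = 1/(13.4×13.6) = 0.005487 K/W
R_carbon steel = L/(kA) = 0.0024/(41.4×13.6) = 4.263×10^-6 K/W
R_stainless steel = L/(kA) = 0.005/(16.9×13.6) = 2.175×10^-5 K/W
Sum of the known resistances R_other = 0.005513 K/W
Required total resistance R_tot = ΔT/Q_allow = 402/16300 = 0.02466 K/W
R_vermiculite fill = R_tot − R_other = 0.01915 K/W
L = R·k·A = 0.01915×0.078×13.6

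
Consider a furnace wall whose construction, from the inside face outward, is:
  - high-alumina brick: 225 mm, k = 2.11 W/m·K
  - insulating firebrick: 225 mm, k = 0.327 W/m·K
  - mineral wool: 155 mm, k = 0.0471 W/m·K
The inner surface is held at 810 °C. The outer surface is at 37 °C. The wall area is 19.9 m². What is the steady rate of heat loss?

Q ≈ 3770 W

Series thermal resistances:
R_high-alumina brick = L/(kA) = 0.225/(2.11×19.9) = 0.005359 K/W
R_insulating firebrick = L/(kA) = 0.225/(0.327×19.9) = 0.03458 K/W
R_mineral wool = L/(kA) = 0.155/(0.0471×19.9) = 0.1654 K/W
R_total = 0.2053 K/W
Q = ΔT / R_total = 773 / 0.2053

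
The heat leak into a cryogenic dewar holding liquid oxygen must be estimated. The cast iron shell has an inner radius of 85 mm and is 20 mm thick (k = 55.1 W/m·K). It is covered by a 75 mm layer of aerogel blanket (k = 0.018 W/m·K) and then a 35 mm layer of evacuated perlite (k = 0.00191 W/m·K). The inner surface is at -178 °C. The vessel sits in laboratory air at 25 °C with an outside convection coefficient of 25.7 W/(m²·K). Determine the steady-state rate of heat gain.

Q ≈ 3.67 W

Spherical conduction: R = (1/r_in − 1/r_out)/(4πk) per layer; series-sum.
R_cast iron shell = (1/0.085 − 1/0.105)/(4π×55.1) = 0.003236 K/W
R_aerogel blanket = (1/0.105 − 1/0.18)/(4π×0.018) = 17.54 K/W
R_evacuated perlite = (1/0.18 − 1/0.215)/(4π×0.00191) = 37.68 K/W
R_outer film = 1/(h·4πr_o²) = 1/(25.7×4π×0.215²) = 0.06699 K/W
R_total = 55.29 K/W
Q = ΔT/R_total = 203/55.29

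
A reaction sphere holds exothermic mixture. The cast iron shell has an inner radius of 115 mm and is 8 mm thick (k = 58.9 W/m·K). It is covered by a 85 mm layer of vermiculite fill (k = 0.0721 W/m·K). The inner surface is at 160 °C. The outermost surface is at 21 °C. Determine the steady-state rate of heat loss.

Q ≈ 37.9 W

Radial (spherical) resistances in series:
R_cast iron shell = (1/0.115 − 1/0.123)/(4π×58.9) = 7.641×10^-4 K/W
R_vermiculite fill = (1/0.123 − 1/0.208)/(4π×0.0721) = 3.667 K/W
R_total = 3.668 K/W
Q = ΔT/R_total = 139/3.668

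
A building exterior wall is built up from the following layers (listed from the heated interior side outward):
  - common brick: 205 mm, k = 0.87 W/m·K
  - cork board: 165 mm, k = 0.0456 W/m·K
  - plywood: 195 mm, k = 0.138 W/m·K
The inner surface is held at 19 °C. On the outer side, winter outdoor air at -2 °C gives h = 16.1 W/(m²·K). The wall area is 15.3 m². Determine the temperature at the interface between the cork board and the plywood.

Thermal resistances in series:
R_common brick = L/(kA) = 0.205/(0.87×15.3) = 0.0154 K/W
R_cork board = L/(kA) = 0.165/(0.0456×15.3) = 0.2365 K/W
R_plywood = L/(kA) = 0.195/(0.138×15.3) = 0.09236 K/W
R_outer film = 1/(h_o·A) = 1/(16.1×15.3) = 0.00406 K/W
R_total = 0.3483 K/W;  Q = ΔT/R_total = 21/0.3483 = 60.29 W
T_interface = T_inner − Q·ΣR(inner→interface) = 19 − 60.3×0.2519

T ≈ 3.81 °C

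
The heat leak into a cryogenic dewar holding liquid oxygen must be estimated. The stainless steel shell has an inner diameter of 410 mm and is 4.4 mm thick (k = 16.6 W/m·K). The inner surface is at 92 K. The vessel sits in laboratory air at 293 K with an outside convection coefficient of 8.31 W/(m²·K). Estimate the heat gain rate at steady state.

Each spherical layer contributes R = (1/r_i − 1/r_o)/(4πk):
R_stainless steel shell = (1/0.205 − 1/0.2094)/(4π×16.6) = 4.914×10^-4 K/W
R_outer film = 1/(h·4πr_o²) = 1/(8.31×4π×0.2094²) = 0.2184 K/W
R_total = 0.2189 K/W
Q = ΔT/R_total = 201/0.2189

Q ≈ 918 W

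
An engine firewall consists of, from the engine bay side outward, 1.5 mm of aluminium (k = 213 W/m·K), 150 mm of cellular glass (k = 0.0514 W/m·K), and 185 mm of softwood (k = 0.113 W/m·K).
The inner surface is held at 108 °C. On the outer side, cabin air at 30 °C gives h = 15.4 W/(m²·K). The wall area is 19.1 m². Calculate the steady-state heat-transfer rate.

Q ≈ 322 W

Model the wall as resistances in series:
R_aluminium = L/(kA) = 0.0015/(213×19.1) = 3.687×10^-7 K/W
R_cellular glass = L/(kA) = 0.15/(0.0514×19.1) = 0.1528 K/W
R_softwood = L/(kA) = 0.185/(0.113×19.1) = 0.08572 K/W
R_outer film = 1/(h_o·A) = 1/(15.4×19.1) = 0.0034 K/W
R_total = 0.2419 K/W
Q = ΔT / R_total = 78 / 0.2419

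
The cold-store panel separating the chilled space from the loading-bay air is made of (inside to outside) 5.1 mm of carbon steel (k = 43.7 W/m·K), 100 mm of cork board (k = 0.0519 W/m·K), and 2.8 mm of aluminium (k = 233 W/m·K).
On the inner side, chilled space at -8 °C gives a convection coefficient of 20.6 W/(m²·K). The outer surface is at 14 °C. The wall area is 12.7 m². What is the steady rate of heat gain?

Treating each layer as a thermal resistance in series:
R_inner film = 1/(h_i·A) = 1/(20.6×12.7) = 0.003822 K/W
R_carbon steel = L/(kA) = 0.0051/(43.7×12.7) = 9.189×10^-6 K/W
R_cork board = L/(kA) = 0.1/(0.0519×12.7) = 0.1517 K/W
R_aluminium = L/(kA) = 0.0028/(233×12.7) = 9.462×10^-7 K/W
R_total = 0.1555 K/W
Q = ΔT / R_total = 22 / 0.1555

Q ≈ 141 W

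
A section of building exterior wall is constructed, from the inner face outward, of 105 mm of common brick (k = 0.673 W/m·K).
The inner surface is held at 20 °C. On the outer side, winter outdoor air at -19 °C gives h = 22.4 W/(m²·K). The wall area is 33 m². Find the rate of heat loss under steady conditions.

Q ≈ 6410 W

Model the wall as resistances in series:
R_common brick = L/(kA) = 0.105/(0.673×33) = 0.004728 K/W
R_outer film = 1/(h_o·A) = 1/(22.4×33) = 0.001353 K/W
R_total = 0.006081 K/W
Q = ΔT / R_total = 39 / 0.006081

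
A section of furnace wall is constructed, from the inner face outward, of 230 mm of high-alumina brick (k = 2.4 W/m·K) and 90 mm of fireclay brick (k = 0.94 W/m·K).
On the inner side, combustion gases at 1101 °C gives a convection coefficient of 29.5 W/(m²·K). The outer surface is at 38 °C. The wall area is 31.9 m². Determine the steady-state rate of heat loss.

Treating each layer as a thermal resistance in series:
R_inner film = 1/(h_i·A) = 1/(29.5×31.9) = 0.001063 K/W
R_high-alumina brick = L/(kA) = 0.23/(2.4×31.9) = 0.003004 K/W
R_fireclay brick = L/(kA) = 0.09/(0.94×31.9) = 0.003001 K/W
R_total = 0.007068 K/W
Q = ΔT / R_total = 1063 / 0.007068

Q ≈ 150000 W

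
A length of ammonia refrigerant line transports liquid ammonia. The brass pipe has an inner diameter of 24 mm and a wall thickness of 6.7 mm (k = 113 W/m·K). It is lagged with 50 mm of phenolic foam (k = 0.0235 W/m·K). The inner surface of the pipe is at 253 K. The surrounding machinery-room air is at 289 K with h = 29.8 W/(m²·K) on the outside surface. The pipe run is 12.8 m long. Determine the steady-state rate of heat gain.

Radial resistances (cylindrical: R_cond = ln(r_o/r_i)/(2πkL), R_conv = 1/(h·2πrL)):
R_brass pipe wall = ln(18.7/12)/(2π×113×12.8) = 4.881×10^-5 K/W
R_phenolic foam = ln(68.7/18.7)/(2π×0.0235×12.8) = 0.6885 K/W
R_outer film = 1/(h_o·2πr_oL) = 1/(29.8×2π×0.0687×12.8) = 0.006073 K/W
R_total = 0.6946 K/W
Q = ΔT/R_total = 36/0.6946

Q ≈ 51.8 W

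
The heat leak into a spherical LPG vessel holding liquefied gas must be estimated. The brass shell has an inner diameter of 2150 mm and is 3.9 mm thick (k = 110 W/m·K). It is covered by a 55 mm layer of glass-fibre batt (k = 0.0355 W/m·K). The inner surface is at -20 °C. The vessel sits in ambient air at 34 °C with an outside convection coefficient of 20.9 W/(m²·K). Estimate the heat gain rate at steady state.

Spherical conduction: R = (1/r_in − 1/r_out)/(4πk) per layer; series-sum.
R_brass shell = (1/1.075 − 1/1.0789)/(4π×110) = 2.433×10^-6 K/W
R_glass-fibre batt = (1/1.0789 − 1/1.1339)/(4π×0.0355) = 0.1008 K/W
R_outer film = 1/(h·4πr_o²) = 1/(20.9×4π×1.1339²) = 0.002961 K/W
R_total = 0.1037 K/W
Q = ΔT/R_total = 54/0.1037

Q ≈ 521 W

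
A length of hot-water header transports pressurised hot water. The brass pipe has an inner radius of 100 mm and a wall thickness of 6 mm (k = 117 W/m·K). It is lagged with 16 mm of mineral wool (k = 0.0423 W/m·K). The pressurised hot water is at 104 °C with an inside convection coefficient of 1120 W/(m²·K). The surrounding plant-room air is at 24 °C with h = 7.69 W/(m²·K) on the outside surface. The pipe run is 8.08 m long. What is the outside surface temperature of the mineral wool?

Radial resistances (cylindrical: R_cond = ln(r_o/r_i)/(2πkL), R_conv = 1/(h·2πrL)):
R_inner film = 1/(h_i·2πr₁L) = 1/(1120×2π×0.1×8.08) = 1.759×10^-4 K/W
R_brass pipe wall = ln(106/100)/(2π×117×8.08) = 9.81×10^-6 K/W
R_mineral wool = ln(122/106)/(2π×0.0423×8.08) = 0.06546 K/W
R_outer film = 1/(h_o·2πr_oL) = 1/(7.69×2π×0.122×8.08) = 0.021 K/W
R_total = 0.08664 K/W
Q = ΔT/R_total = 80/0.08664
Q = 923 W
T_interface = T_inner − Q·ΣR(inner→interface) = 104 − 923×0.06565

T ≈ 43.4 °C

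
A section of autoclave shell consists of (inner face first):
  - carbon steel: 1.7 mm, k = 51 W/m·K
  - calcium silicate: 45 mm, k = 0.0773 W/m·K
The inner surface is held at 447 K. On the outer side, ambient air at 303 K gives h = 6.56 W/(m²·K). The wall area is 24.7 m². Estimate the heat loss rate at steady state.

Thermal resistances in series:
R_carbon steel = L/(kA) = 0.0017/(51×24.7) = 1.35×10^-6 K/W
R_calcium silicate = L/(kA) = 0.045/(0.0773×24.7) = 0.02357 K/W
R_outer film = 1/(h_o·A) = 1/(6.56×24.7) = 0.006172 K/W
R_total = 0.02974 K/W
Q = ΔT / R_total = 144 / 0.02974

Q ≈ 4840 W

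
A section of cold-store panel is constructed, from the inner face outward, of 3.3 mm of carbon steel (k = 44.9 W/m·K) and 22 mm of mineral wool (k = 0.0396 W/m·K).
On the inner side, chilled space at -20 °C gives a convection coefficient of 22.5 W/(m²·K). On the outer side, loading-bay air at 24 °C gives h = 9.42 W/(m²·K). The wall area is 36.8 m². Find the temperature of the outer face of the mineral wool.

T ≈ 17.4 °C

Treating each layer as a thermal resistance in series:
R_inner film = 1/(h_i·A) = 1/(22.5×36.8) = 0.001208 K/W
R_carbon steel = L/(kA) = 0.0033/(44.9×36.8) = 1.997×10^-6 K/W
R_mineral wool = L/(kA) = 0.022/(0.0396×36.8) = 0.0151 K/W
R_outer film = 1/(h_o·A) = 1/(9.42×36.8) = 0.002885 K/W
R_total = 0.01919 K/W;  Q = ΔT/R_total = 44/0.01919 = 2293 W
T_interface = T_inner + Q·ΣR(inner→interface) = -20 + 2290×0.01631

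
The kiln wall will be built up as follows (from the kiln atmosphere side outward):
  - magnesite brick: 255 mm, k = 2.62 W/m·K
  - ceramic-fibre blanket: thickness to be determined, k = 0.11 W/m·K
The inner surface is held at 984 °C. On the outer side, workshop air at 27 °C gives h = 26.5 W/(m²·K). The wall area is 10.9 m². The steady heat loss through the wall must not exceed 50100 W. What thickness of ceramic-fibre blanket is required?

Model the wall as resistances in series:
R_magnesite brick = L/(kA) = 0.255/(2.62×10.9) = 0.008929 K/W
R_outer film = 1/(h_o·A) = 1/(26.5×10.9) = 0.003462 K/W
Sum of the known resistances R_other = 0.01239 K/W
Required total resistance R_tot = ΔT/Q_allow = 957/50100 = 0.0191 K/W
R_ceramic-fibre blanket = R_tot − R_other = 0.006711 K/W
L = R·k·A = 0.006711×0.11×10.9

L ≈ 8.05 mm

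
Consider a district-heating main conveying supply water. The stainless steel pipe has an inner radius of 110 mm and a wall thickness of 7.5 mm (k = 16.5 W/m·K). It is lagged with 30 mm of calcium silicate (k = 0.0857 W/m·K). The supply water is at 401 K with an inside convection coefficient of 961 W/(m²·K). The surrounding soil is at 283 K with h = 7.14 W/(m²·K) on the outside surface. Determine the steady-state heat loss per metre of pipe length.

Cylindrical conduction, so R = ln(r₂/r₁)/(2πkL) per layer, in series:
R_inner film = 1/(h_i·2πr₁L) = 1/(961×2π×0.11×1) = 0.001506 K/W
R_stainless steel pipe wall = ln(117.5/110)/(2π×16.5×1) = 6.362×10^-4 K/W
R_calcium silicate = ln(147.5/117.5)/(2π×0.0857×1) = 0.4223 K/W
R_outer film = 1/(h_o·2πr_oL) = 1/(7.14×2π×0.1475×1) = 0.1511 K/W
R_total = 0.5756 K/W
Q = ΔT/R_total = 118/0.5756

q′ ≈ 205 W/m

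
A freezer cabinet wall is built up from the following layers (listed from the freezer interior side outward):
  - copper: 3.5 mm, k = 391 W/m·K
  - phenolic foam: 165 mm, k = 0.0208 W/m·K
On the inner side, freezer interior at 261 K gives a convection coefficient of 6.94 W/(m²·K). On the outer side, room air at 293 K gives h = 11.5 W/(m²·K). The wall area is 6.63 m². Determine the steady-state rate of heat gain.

Q ≈ 26 W

Thermal resistances in series:
R_inner film = 1/(h_i·A) = 1/(6.94×6.63) = 0.02173 K/W
R_copper = L/(kA) = 0.0035/(391×6.63) = 1.35×10^-6 K/W
R_phenolic foam = L/(kA) = 0.165/(0.0208×6.63) = 1.196 K/W
R_outer film = 1/(h_o·A) = 1/(11.5×6.63) = 0.01312 K/W
R_total = 1.231 K/W
Q = ΔT / R_total = 32 / 1.231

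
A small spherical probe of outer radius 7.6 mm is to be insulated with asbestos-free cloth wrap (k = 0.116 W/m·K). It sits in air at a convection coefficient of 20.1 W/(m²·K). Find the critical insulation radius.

For a sphere r_cr = 2k/h = 2×0.116/20.1
r_cr = 11.5 mm; since the bare radius (7.6 mm) is below r_cr, adding a thin layer of insulation will *increase* heat loss.

r_cr ≈ 11.5 mm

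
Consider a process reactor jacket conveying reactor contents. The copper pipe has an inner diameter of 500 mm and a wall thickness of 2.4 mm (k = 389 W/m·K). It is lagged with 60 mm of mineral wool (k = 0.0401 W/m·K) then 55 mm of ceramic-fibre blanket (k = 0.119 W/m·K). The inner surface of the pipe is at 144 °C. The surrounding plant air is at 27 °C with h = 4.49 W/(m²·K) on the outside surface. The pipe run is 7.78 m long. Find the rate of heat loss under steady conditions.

Radial resistances (cylindrical: R_cond = ln(r_o/r_i)/(2πkL), R_conv = 1/(h·2πrL)):
R_copper pipe wall = ln(252.4/250)/(2π×389×7.78) = 5.024×10^-7 K/W
R_mineral wool = ln(312.4/252.4)/(2π×0.0401×7.78) = 0.1088 K/W
R_ceramic-fibre blanket = ln(367.4/312.4)/(2π×0.119×7.78) = 0.02788 K/W
R_outer film = 1/(h_o·2πr_oL) = 1/(4.49×2π×0.3674×7.78) = 0.0124 K/W
R_total = 0.1491 K/W
Q = ΔT/R_total = 117/0.1491

Q ≈ 785 W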